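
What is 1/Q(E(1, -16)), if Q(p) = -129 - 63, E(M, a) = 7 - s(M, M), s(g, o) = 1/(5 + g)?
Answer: -1/192 ≈ -0.0052083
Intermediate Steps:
E(M, a) = 7 - 1/(5 + M)
Q(p) = -192
1/Q(E(1, -16)) = 1/(-192) = -1/192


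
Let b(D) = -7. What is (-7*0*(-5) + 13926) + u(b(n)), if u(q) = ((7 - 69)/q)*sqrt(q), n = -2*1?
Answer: 13926 + 62*I*sqrt(7)/7 ≈ 13926.0 + 23.434*I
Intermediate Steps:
n = -2
u(q) = -62/sqrt(q) (u(q) = (-62/q)*sqrt(q) = -62/sqrt(q))
(-7*0*(-5) + 13926) + u(b(n)) = (-7*0*(-5) + 13926) - (-62)*I*sqrt(7)/7 = (0*(-5) + 13926) - (-62)*I*sqrt(7)/7 = (0 + 13926) + 62*I*sqrt(7)/7 = 13926 + 62*I*sqrt(7)/7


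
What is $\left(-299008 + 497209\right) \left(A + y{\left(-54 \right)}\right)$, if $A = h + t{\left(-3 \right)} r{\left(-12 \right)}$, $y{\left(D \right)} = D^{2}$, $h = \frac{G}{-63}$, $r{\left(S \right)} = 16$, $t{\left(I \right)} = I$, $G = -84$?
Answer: $568704736$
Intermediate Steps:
$h = \frac{4}{3}$ ($h = - \frac{84}{-63} = \left(-84\right) \left(- \frac{1}{63}\right) = \frac{4}{3} \approx 1.3333$)
$A = - \frac{140}{3}$ ($A = \frac{4}{3} - 48 = - \frac{140}{3} \approx -46.667$)
$\left(-299008 + 497209\right) \left(A + y{\left(-54 \right)}\right) = \left(-299008 + 497209\right) \left(- \frac{140}{3} + \left(-54\right)^{2}\right) = 198201 \left(- \frac{140}{3} + 2916\right) = 198201 \cdot \frac{8608}{3} = 568704736$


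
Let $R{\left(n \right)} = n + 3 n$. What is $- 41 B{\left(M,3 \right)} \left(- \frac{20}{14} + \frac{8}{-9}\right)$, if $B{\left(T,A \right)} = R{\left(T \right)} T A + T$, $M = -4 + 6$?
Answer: $\frac{299300}{63} \approx 4750.8$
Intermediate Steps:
$M = 2$
$R{\left(n \right)} = 4 n$
$B{\left(T,A \right)} = T + 4 A T^{2}$ ($B{\left(T,A \right)} = 4 T T A + T = 4 T^{2} A + T = 4 A T^{2} + T = T + 4 A T^{2}$)
$- 41 B{\left(M,3 \right)} \left(- \frac{20}{14} + \frac{8}{-9}\right) = - 41 \cdot 2 \left(1 + 4 \cdot 3 \cdot 2\right) \left(- \frac{20}{14} + \frac{8}{-9}\right) = - 41 \cdot 2 \left(1 + 24\right) \left(\left(-20\right) \frac{1}{14} + 8 \left(- \frac{1}{9}\right)\right) = - 41 \cdot 2 \cdot 25 \left(- \frac{10}{7} - \frac{8}{9}\right) = \left(-41\right) 50 \left(- \frac{146}{63}\right) = \left(-2050\right) \left(- \frac{146}{63}\right) = \frac{299300}{63}$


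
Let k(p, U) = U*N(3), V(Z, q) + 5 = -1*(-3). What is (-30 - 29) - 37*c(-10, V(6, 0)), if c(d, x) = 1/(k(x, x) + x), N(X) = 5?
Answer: -671/12 ≈ -55.917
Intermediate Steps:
V(Z, q) = -2 (V(Z, q) = -5 - 1*(-3) = -5 + 3 = -2)
k(p, U) = 5*U (k(p, U) = U*5 = 5*U)
c(d, x) = 1/(6*x) (c(d, x) = 1/(5*x + x) = 1/(6*x))
(-30 - 29) - 37*c(-10, V(6, 0)) = (-30 - 29) - 37/(6*(-2)) = -59 - 37*(-1)/(6*2) = -59 - 37*(-1/12) = -59 + 37/12 = -671/12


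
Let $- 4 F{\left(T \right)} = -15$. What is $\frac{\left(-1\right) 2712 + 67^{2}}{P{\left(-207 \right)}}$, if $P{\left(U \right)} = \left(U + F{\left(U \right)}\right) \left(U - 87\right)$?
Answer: $\frac{3554}{119511} \approx 0.029738$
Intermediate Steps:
$F{\left(T \right)} = \frac{15}{4}$ ($F{\left(T \right)} = \left(- \frac{1}{4}\right) \left(-15\right) = \frac{15}{4}$)
$P{\left(U \right)} = \left(-87 + U\right) \left(\frac{15}{4} + U\right)$ ($P{\left(U \right)} = \left(U + \frac{15}{4}\right) \left(U - 87\right) = \left(\frac{15}{4} + U\right) \left(-87 + U\right) = \left(-87 + U\right) \left(\frac{15}{4} + U\right)$)
$\frac{\left(-1\right) 2712 + 67^{2}}{P{\left(-207 \right)}} = \frac{\left(-1\right) 2712 + 67^{2}}{- \frac{1305}{4} + \left(-207\right)^{2} - - \frac{68931}{4}} = \frac{-2712 + 4489}{- \frac{1305}{4} + 42849 + \frac{68931}{4}} = \frac{1777}{\frac{119511}{2}} = 1777 \cdot \frac{2}{119511} = \frac{3554}{119511}$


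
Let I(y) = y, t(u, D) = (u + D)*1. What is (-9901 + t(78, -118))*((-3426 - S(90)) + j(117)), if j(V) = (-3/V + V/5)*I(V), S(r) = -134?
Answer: 27695626/5 ≈ 5.5391e+6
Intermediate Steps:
t(u, D) = D + u (t(u, D) = (D + u)*1 = D + u)
j(V) = V*(-3/V + V/5) (j(V) = (-3/V + V/5)*V = V*(-3/V + V/5))
(-9901 + t(78, -118))*((-3426 - S(90)) + j(117)) = (-9901 + (-118 + 78))*((-3426 - 1*(-134)) + (-3 + (1/5)*117**2)) = (-9901 - 40)*((-3426 + 134) + (-3 + (1/5)*13689)) = -9941*(-3292 + (-3 + 13689/5)) = -9941*(-3292 + 13674/5) = -9941*(-2786/5) = 27695626/5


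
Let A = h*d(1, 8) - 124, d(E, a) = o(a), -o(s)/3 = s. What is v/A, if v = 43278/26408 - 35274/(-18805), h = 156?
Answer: -872679291/960429118960 ≈ -0.00090863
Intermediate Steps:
o(s) = -3*s
d(E, a) = -3*a
v = 872679291/248301220 (v = 43278*(1/26408) - 35274*(-1/18805) = 21639/13204 + 35274/18805 = 872679291/248301220 ≈ 3.5146)
A = -3868 (A = 156*(-3*8) - 124 = 156*(-24) - 124 = -3744 - 124 = -3868)
v/A = (872679291/248301220)/(-3868) = (872679291/248301220)*(-1/3868) = -872679291/960429118960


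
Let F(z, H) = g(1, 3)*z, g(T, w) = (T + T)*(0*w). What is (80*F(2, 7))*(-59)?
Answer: 0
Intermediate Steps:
g(T, w) = 0 (g(T, w) = (2*T)*0 = 0)
F(z, H) = 0 (F(z, H) = 0*z = 0)
(80*F(2, 7))*(-59) = (80*0)*(-59) = 0*(-59) = 0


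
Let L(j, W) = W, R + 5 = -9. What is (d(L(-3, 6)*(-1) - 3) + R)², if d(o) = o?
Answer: 529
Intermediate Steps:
R = -14 (R = -5 - 9 = -14)
(d(L(-3, 6)*(-1) - 3) + R)² = ((6*(-1) - 3) - 14)² = ((-6 - 3) - 14)² = (-9 - 14)² = (-23)² = 529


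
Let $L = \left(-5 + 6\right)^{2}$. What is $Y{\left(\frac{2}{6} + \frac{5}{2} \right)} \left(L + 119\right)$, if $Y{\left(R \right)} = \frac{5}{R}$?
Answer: $\frac{3600}{17} \approx 211.76$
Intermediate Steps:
$L = 1$ ($L = 1^{2} = 1$)
$Y{\left(\frac{2}{6} + \frac{5}{2} \right)} \left(L + 119\right) = \frac{5}{\frac{2}{6} + \frac{5}{2}} \left(1 + 119\right) = \frac{5}{2 \cdot \frac{1}{6} + 5 \cdot \frac{1}{2}} \cdot 120 = \frac{5}{\frac{1}{3} + \frac{5}{2}} \cdot 120 = \frac{5}{\frac{17}{6}} \cdot 120 = 5 \cdot \frac{6}{17} \cdot 120 = \frac{30}{17} \cdot 120 = \frac{3600}{17}$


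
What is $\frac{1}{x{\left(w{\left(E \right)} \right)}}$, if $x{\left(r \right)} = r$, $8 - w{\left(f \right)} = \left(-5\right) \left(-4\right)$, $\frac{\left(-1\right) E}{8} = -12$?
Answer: $- \frac{1}{12} \approx -0.083333$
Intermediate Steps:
$E = 96$ ($E = \left(-8\right) \left(-12\right) = 96$)
$w{\left(f \right)} = -12$ ($w{\left(f \right)} = 8 - \left(-5\right) \left(-4\right) = 8 - 20 = -12$)
$\frac{1}{x{\left(w{\left(E \right)} \right)}} = \frac{1}{-12} = - \frac{1}{12}$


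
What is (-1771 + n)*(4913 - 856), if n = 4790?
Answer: 12248083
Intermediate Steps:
(-1771 + n)*(4913 - 856) = (-1771 + 4790)*(4913 - 856) = 3019*4057 = 12248083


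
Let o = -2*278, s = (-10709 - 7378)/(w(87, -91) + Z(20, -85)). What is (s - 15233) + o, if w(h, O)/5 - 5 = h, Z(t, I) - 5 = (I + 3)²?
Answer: -113525208/7189 ≈ -15792.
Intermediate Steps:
Z(t, I) = 5 + (3 + I)² (Z(t, I) = 5 + (I + 3)² = 5 + (3 + I)²)
w(h, O) = 25 + 5*h
s = -18087/7189 (s = (-10709 - 7378)/((25 + 5*87) + (5 + (3 - 85)²)) = -18087/((25 + 435) + (5 + (-82)²)) = -18087/(460 + (5 + 6724)) = -18087/(460 + 6729) = -18087/7189 ≈ -2.5159)
o = -556
(s - 15233) + o = (-18087/7189 - 15233) - 556 = -109528124/7189 - 556 = -113525208/7189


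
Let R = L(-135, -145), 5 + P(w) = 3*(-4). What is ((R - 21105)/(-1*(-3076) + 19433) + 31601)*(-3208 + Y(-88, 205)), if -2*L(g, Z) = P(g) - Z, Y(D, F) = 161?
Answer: -2167287649780/22509 ≈ -9.6285e+7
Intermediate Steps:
P(w) = -17 (P(w) = -5 + 3*(-4) = -5 - 12 = -17)
L(g, Z) = 17/2 + Z/2 (L(g, Z) = -(-17 - Z)/2 = 17/2 + Z/2)
R = -64 (R = 17/2 + (1/2)*(-145) = 17/2 - 145/2 = -64)
((R - 21105)/(-1*(-3076) + 19433) + 31601)*(-3208 + Y(-88, 205)) = ((-64 - 21105)/(-1*(-3076) + 19433) + 31601)*(-3208 + 161) = (-21169/(3076 + 19433) + 31601)*(-3047) = (-21169/22509 + 31601)*(-3047) = (711285740/22509)*(-3047) = -2167287649780/22509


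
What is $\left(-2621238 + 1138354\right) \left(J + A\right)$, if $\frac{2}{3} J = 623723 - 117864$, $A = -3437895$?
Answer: $3972804163146$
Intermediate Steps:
$J = \frac{1517577}{2}$ ($J = \frac{3 \left(623723 - 117864\right)}{2} = \frac{3}{2} \cdot 505859 = \frac{1517577}{2} \approx 7.5879 \cdot 10^{5}$)
$\left(-2621238 + 1138354\right) \left(J + A\right) = \left(-2621238 + 1138354\right) \left(\frac{1517577}{2} - 3437895\right) = \left(-1482884\right) \left(- \frac{5358213}{2}\right) = 3972804163146$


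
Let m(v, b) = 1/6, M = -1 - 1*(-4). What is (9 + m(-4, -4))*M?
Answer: 55/2 ≈ 27.500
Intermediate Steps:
M = 3 (M = -1 + 4 = 3)
m(v, b) = ⅙
(9 + m(-4, -4))*M = (9 + ⅙)*3 = (55/6)*3 = 55/2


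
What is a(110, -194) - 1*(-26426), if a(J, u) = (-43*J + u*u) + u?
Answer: 59138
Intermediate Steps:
a(J, u) = u + u**2 - 43*J (a(J, u) = (-43*J + u**2) + u = (u**2 - 43*J) + u = u + u**2 - 43*J)
a(110, -194) - 1*(-26426) = (-194 + (-194)**2 - 43*110) - 1*(-26426) = (-194 + 37636 - 4730) + 26426 = 32712 + 26426 = 59138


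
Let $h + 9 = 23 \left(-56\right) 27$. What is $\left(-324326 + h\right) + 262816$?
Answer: $-96295$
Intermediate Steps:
$h = -34785$ ($h = -9 + 23 \left(-56\right) 27 = -9 - 34776 = -34785$)
$\left(-324326 + h\right) + 262816 = \left(-324326 - 34785\right) + 262816 = -359111 + 262816 = -96295$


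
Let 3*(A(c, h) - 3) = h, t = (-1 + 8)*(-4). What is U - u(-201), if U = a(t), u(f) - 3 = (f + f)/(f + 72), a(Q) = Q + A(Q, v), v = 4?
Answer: -3842/129 ≈ -29.783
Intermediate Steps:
t = -28 (t = 7*(-4) = -28)
A(c, h) = 3 + h/3
a(Q) = 13/3 + Q (a(Q) = Q + (3 + (⅓)*4) = Q + (3 + 4/3) = Q + 13/3 = 13/3 + Q)
u(f) = 3 + 2*f/(72 + f) (u(f) = 3 + (f + f)/(f + 72) = 3 + (2*f)/(72 + f) = 3 + 2*f/(72 + f))
U = -71/3 (U = 13/3 - 28 = -71/3 ≈ -23.667)
U - u(-201) = -71/3 - (216 + 5*(-201))/(72 - 201) = -71/3 - (216 - 1005)/(-129) = -71/3 - (-1)*(-789)/129 = -71/3 - 1*263/43 = -71/3 - 263/43 = -3842/129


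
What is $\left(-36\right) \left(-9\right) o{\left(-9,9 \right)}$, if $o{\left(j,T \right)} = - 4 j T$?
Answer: $104976$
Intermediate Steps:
$o{\left(j,T \right)} = - 4 T j$
$\left(-36\right) \left(-9\right) o{\left(-9,9 \right)} = \left(-36\right) \left(-9\right) \left(\left(-4\right) 9 \left(-9\right)\right) = 324 \cdot 324 = 104976$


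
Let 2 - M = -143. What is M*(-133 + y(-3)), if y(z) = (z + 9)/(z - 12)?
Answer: -19343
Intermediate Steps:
M = 145 (M = 2 - 1*(-143) = 2 + 143 = 145)
y(z) = (9 + z)/(-12 + z)
M*(-133 + y(-3)) = 145*(-133 + (9 - 3)/(-12 - 3)) = 145*(-133 + 6/(-15)) = 145*(-133 - 1/15*6) = 145*(-133 - 2/5) = 145*(-667/5) = -19343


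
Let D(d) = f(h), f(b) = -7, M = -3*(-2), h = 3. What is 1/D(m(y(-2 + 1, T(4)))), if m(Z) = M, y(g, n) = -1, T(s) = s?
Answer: -⅐ ≈ -0.14286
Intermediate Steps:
M = 6
m(Z) = 6
D(d) = -7
1/D(m(y(-2 + 1, T(4)))) = 1/(-7) = -⅐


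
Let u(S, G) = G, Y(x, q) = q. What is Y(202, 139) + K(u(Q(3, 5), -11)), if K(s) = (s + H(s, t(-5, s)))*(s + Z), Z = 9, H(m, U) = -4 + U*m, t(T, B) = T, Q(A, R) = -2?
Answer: 59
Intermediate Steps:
K(s) = (-4 - 4*s)*(9 + s) (K(s) = (s + (-4 - 5*s))*(s + 9) = (-4 - 4*s)*(9 + s))
Y(202, 139) + K(u(Q(3, 5), -11)) = 139 + (-36 - 40*(-11) - 4*(-11)**2) = 139 + (-36 + 440 - 4*121) = 139 + (-36 + 440 - 484) = 139 - 80 = 59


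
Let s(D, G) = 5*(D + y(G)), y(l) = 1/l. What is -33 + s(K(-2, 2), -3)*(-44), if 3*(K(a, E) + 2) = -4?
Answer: 2321/3 ≈ 773.67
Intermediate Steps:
K(a, E) = -10/3 (K(a, E) = -2 + (⅓)*(-4) = -2 - 4/3 = -10/3)
s(D, G) = 5*D + 5/G (s(D, G) = 5*(D + 1/G) = 5*D + 5/G)
-33 + s(K(-2, 2), -3)*(-44) = -33 + (5*(-10/3) + 5/(-3))*(-44) = -33 + (-50/3 + 5*(-⅓))*(-44) = -33 + (-50/3 - 5/3)*(-44) = -33 - 55/3*(-44) = -33 + 2420/3 = 2321/3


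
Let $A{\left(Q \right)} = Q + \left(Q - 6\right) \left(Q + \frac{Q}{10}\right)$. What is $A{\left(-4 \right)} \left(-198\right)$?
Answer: $-7920$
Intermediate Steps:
$A{\left(Q \right)} = Q + \frac{11 Q \left(-6 + Q\right)}{10}$ ($A{\left(Q \right)} = Q + \left(-6 + Q\right) \left(Q + Q \frac{1}{10}\right) = Q + \left(-6 + Q\right) \left(Q + \frac{Q}{10}\right) = Q + \left(-6 + Q\right) \frac{11 Q}{10} = Q + \frac{11 Q \left(-6 + Q\right)}{10}$)
$A{\left(-4 \right)} \left(-198\right) = \frac{1}{10} \left(-4\right) \left(-56 + 11 \left(-4\right)\right) \left(-198\right) = \frac{1}{10} \left(-4\right) \left(-56 - 44\right) \left(-198\right) = \frac{1}{10} \left(-4\right) \left(-100\right) \left(-198\right) = 40 \left(-198\right) = -7920$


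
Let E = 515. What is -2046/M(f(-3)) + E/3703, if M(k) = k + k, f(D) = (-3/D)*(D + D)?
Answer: 1263753/7406 ≈ 170.64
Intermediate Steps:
f(D) = -6 (f(D) = (-3/D)*(2*D) = -6)
M(k) = 2*k
-2046/M(f(-3)) + E/3703 = -2046/(2*(-6)) + 515/3703 = -2046/(-12) + 515*(1/3703) = -2046*(-1/12) + 515/3703 = 341/2 + 515/3703 = 1263753/7406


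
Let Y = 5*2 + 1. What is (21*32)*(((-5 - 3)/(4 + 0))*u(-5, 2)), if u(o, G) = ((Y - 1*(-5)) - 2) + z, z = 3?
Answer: -22848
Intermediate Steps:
Y = 11 (Y = 10 + 1 = 11)
u(o, G) = 17 (u(o, G) = ((11 - 1*(-5)) - 2) + 3 = ((11 + 5) - 2) + 3 = (16 - 2) + 3 = 14 + 3 = 17)
(21*32)*(((-5 - 3)/(4 + 0))*u(-5, 2)) = (21*32)*(((-5 - 3)/(4 + 0))*17) = 672*(-8/4*17) = 672*(-8*¼*17) = 672*(-2*17) = 672*(-34) = -22848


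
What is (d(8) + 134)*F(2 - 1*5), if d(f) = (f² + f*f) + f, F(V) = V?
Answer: -810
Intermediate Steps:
d(f) = f + 2*f² (d(f) = (f² + f²) + f = 2*f² + f = f + 2*f²)
(d(8) + 134)*F(2 - 1*5) = (8*(1 + 2*8) + 134)*(2 - 1*5) = (8*(1 + 16) + 134)*(2 - 5) = (8*17 + 134)*(-3) = (136 + 134)*(-3) = 270*(-3) = -810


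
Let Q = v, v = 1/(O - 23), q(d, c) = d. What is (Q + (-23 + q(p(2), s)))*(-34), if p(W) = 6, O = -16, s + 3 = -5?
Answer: 22576/39 ≈ 578.87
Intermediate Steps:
s = -8 (s = -3 - 5 = -8)
v = -1/39 (v = 1/(-16 - 23) = 1/(-39) = -1/39 ≈ -0.025641)
Q = -1/39 ≈ -0.025641
(Q + (-23 + q(p(2), s)))*(-34) = (-1/39 + (-23 + 6))*(-34) = (-1/39 - 17)*(-34) = -664/39*(-34) = 22576/39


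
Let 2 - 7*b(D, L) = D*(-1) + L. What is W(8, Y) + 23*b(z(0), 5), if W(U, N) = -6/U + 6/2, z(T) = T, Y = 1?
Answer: -213/28 ≈ -7.6071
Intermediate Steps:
b(D, L) = 2/7 - L/7 + D/7 (b(D, L) = 2/7 - (D*(-1) + L)/7 = 2/7 - (-D + L)/7 = 2/7 - (L - D)/7 = 2/7 + (-L/7 + D/7) = 2/7 - L/7 + D/7)
W(U, N) = 3 - 6/U (W(U, N) = -6/U + 6*(½) = -6/U + 3 = 3 - 6/U)
W(8, Y) + 23*b(z(0), 5) = (3 - 6/8) + 23*(2/7 - ⅐*5 + (⅐)*0) = (3 - 6*⅛) + 23*(2/7 - 5/7 + 0) = (3 - ¾) + 23*(-3/7) = 9/4 - 69/7 = -213/28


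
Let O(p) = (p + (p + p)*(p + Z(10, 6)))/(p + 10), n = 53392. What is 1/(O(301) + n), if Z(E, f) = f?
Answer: 311/16790027 ≈ 1.8523e-5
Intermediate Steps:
O(p) = (p + 2*p*(6 + p))/(10 + p) (O(p) = (p + (p + p)*(p + 6))/(p + 10) = (p + (2*p)*(6 + p))/(10 + p) = (p + 2*p*(6 + p))/(10 + p))
1/(O(301) + n) = 1/(301*(13 + 2*301)/(10 + 301) + 53392) = 1/(301*(13 + 602)/311 + 53392) = 1/(301*(1/311)*615 + 53392) = 1/(185115/311 + 53392) = 1/(16790027/311) = 311/16790027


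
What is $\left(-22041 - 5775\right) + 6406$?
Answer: $-21410$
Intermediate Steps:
$\left(-22041 - 5775\right) + 6406 = -27816 + 6406 = -21410$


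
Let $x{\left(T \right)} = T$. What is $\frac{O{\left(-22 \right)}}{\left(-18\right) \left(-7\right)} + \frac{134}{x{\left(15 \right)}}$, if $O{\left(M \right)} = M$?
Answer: $\frac{2759}{315} \approx 8.7587$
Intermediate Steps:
$\frac{O{\left(-22 \right)}}{\left(-18\right) \left(-7\right)} + \frac{134}{x{\left(15 \right)}} = - \frac{22}{\left(-18\right) \left(-7\right)} + \frac{134}{15} = - \frac{22}{126} + 134 \cdot \frac{1}{15} = \left(-22\right) \frac{1}{126} + \frac{134}{15} = - \frac{11}{63} + \frac{134}{15} = \frac{2759}{315}$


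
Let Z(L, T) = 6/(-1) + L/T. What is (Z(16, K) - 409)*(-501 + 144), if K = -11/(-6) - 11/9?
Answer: 1526889/11 ≈ 1.3881e+5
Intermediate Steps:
K = 11/18 (K = -11*(-⅙) - 11*⅑ = 11/6 - 11/9 = 11/18 ≈ 0.61111)
Z(L, T) = -6 + L/T (Z(L, T) = 6*(-1) + L/T = -6 + L/T)
(Z(16, K) - 409)*(-501 + 144) = ((-6 + 16/(11/18)) - 409)*(-501 + 144) = ((-6 + 16*(18/11)) - 409)*(-357) = ((-6 + 288/11) - 409)*(-357) = (222/11 - 409)*(-357) = -4277/11*(-357) = 1526889/11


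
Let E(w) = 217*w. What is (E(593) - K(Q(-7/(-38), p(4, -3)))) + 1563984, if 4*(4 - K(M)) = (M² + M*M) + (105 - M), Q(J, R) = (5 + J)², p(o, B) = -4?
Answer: 7060444361815/4170272 ≈ 1.6930e+6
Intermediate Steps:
K(M) = -89/4 - M²/2 + M/4 (K(M) = 4 - ((M² + M*M) + (105 - M))/4 = 4 - ((M² + M²) + (105 - M))/4 = 4 - (2*M² + (105 - M))/4 = 4 - (105 - M + 2*M²)/4 = 4 + (-105/4 - M²/2 + M/4) = -89/4 - M²/2 + M/4)
(E(593) - K(Q(-7/(-38), p(4, -3)))) + 1563984 = (217*593 - (-89/4 - (5 - 7/(-38))⁴/2 + (5 - 7/(-38))²/4)) + 1563984 = (128681 - (-89/4 - (5 - 7*(-1/38))⁴/2 + (5 - 7*(-1/38))²/4)) + 1563984 = (128681 - (-89/4 - (5 + 7/38)⁴/2 + (5 + 7/38)²/4)) + 1563984 = (128681 - (-89/4 - ((197/38)²)²/2 + (197/38)²/4)) + 1563984 = (128681 - (-89/4 - (38809/1444)²/2 + (¼)*(38809/1444))) + 1563984 = (128681 - (-89/4 - ½*1506138481/2085136 + 38809/5776)) + 1563984 = (128681 - (-89/4 - 1506138481/4170272 + 38809/5776)) + 1563984 = (128681 - 1*(-1570906935/4170272)) + 1563984 = (128681 + 1570906935/4170272) + 1563984 = 538205678167/4170272 + 1563984 = 7060444361815/4170272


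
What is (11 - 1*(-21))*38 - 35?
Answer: 1181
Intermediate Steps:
(11 - 1*(-21))*38 - 35 = (11 + 21)*38 - 35 = 32*38 - 35 = 1216 - 35 = 1181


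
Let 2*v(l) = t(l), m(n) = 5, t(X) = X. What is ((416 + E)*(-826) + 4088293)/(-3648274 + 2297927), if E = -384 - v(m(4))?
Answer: -4063926/1350347 ≈ -3.0095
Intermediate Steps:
v(l) = l/2
E = -773/2 (E = -384 - 5/2 = -773/2 ≈ -386.50)
((416 + E)*(-826) + 4088293)/(-3648274 + 2297927) = ((416 - 773/2)*(-826) + 4088293)/(-3648274 + 2297927) = ((59/2)*(-826) + 4088293)/(-1350347) = (-24367 + 4088293)*(-1/1350347) = 4063926*(-1/1350347) = -4063926/1350347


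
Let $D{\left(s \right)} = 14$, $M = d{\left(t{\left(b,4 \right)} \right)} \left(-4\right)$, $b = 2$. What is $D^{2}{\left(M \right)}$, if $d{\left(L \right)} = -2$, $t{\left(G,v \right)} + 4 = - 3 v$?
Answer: $196$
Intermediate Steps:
$t{\left(G,v \right)} = -4 - 3 v$
$M = 8$ ($M = \left(-2\right) \left(-4\right) = 8$)
$D^{2}{\left(M \right)} = 14^{2} = 196$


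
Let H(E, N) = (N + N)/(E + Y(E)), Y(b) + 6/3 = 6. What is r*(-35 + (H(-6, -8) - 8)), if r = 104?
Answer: -3640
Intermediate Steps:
Y(b) = 4 (Y(b) = -2 + 6 = 4)
H(E, N) = 2*N/(4 + E) (H(E, N) = (N + N)/(E + 4) = (2*N)/(4 + E) = 2*N/(4 + E))
r*(-35 + (H(-6, -8) - 8)) = 104*(-35 + (2*(-8)/(4 - 6) - 8)) = 104*(-35 + (2*(-8)/(-2) - 8)) = 104*(-35 + (2*(-8)*(-½) - 8)) = 104*(-35 + (8 - 8)) = 104*(-35 + 0) = 104*(-35) = -3640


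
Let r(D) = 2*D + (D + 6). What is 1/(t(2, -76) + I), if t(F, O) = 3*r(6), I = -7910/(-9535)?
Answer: 1907/138886 ≈ 0.013731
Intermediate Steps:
r(D) = 6 + 3*D (r(D) = 2*D + (6 + D) = 6 + 3*D)
I = 1582/1907 (I = -7910*(-1/9535) = 1582/1907 ≈ 0.82958)
t(F, O) = 72 (t(F, O) = 3*(6 + 3*6) = 3*(6 + 18) = 3*24 = 72)
1/(t(2, -76) + I) = 1/(72 + 1582/1907) = 1/(138886/1907) = 1907/138886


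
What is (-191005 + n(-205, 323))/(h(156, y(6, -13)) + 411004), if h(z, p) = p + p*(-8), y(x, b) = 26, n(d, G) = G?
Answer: -95341/205411 ≈ -0.46415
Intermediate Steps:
h(z, p) = -7*p (h(z, p) = p - 8*p = -7*p)
(-191005 + n(-205, 323))/(h(156, y(6, -13)) + 411004) = (-191005 + 323)/(-7*26 + 411004) = -190682/(-182 + 411004) = -190682/410822 = -190682*1/410822 = -95341/205411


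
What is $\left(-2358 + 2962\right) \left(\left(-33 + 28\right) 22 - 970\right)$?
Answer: $-652320$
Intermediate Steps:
$\left(-2358 + 2962\right) \left(\left(-33 + 28\right) 22 - 970\right) = 604 \left(\left(-5\right) 22 - 970\right) = 604 \left(-110 - 970\right) = 604 \left(-1080\right) = -652320$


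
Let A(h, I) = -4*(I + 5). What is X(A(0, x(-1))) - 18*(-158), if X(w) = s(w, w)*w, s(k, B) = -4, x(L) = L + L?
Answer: 2892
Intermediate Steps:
x(L) = 2*L
A(h, I) = -20 - 4*I (A(h, I) = -4*(5 + I) = -20 - 4*I)
X(w) = -4*w
X(A(0, x(-1))) - 18*(-158) = -4*(-20 - 8*(-1)) - 18*(-158) = -4*(-20 - 4*(-2)) + 2844 = -4*(-20 + 8) + 2844 = -4*(-12) + 2844 = 48 + 2844 = 2892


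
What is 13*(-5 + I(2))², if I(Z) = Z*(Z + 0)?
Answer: 13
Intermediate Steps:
I(Z) = Z² (I(Z) = Z*Z = Z²)
13*(-5 + I(2))² = 13*(-5 + 2²)² = 13*(-5 + 4)² = 13*(-1)² = 13*1 = 13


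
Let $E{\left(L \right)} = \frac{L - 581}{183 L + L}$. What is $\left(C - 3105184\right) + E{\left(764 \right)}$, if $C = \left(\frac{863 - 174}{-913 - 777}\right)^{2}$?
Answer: $- \frac{1844273012289729}{593933600} \approx -3.1052 \cdot 10^{6}$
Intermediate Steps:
$E{\left(L \right)} = \frac{-581 + L}{184 L}$
$C = \frac{2809}{16900}$ ($C = \left(\frac{689}{-1690}\right)^{2} = \left(689 \left(- \frac{1}{1690}\right)\right)^{2} = \left(- \frac{53}{130}\right)^{2} = \frac{2809}{16900} \approx 0.16621$)
$\left(C - 3105184\right) + E{\left(764 \right)} = \left(\frac{2809}{16900} - 3105184\right) + \frac{-581 + 764}{184 \cdot 764} = - \frac{52477606791}{16900} + \frac{1}{184} \cdot \frac{1}{764} \cdot 183 = - \frac{52477606791}{16900} + \frac{183}{140576} = - \frac{1844273012289729}{593933600}$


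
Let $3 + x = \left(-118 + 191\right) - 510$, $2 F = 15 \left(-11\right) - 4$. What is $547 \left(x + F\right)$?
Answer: $- \frac{573803}{2} \approx -2.869 \cdot 10^{5}$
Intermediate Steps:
$F = - \frac{169}{2}$ ($F = \frac{15 \left(-11\right) - 4}{2} = \frac{-165 - 4}{2} = \frac{1}{2} \left(-169\right) = - \frac{169}{2} \approx -84.5$)
$x = -440$ ($x = -3 + \left(\left(-118 + 191\right) - 510\right) = -3 + \left(73 - 510\right) = -3 - 437 = -440$)
$547 \left(x + F\right) = 547 \left(-440 - \frac{169}{2}\right) = 547 \left(- \frac{1049}{2}\right) = - \frac{573803}{2}$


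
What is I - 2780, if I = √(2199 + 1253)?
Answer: -2780 + 2*√863 ≈ -2721.2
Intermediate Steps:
I = 2*√863 (I = √3452 = 2*√863 ≈ 58.754)
I - 2780 = 2*√863 - 2780 = -2780 + 2*√863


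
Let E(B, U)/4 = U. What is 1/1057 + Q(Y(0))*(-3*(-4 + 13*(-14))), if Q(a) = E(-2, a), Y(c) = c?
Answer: 1/1057 ≈ 0.00094607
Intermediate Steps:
E(B, U) = 4*U
Q(a) = 4*a
1/1057 + Q(Y(0))*(-3*(-4 + 13*(-14))) = 1/1057 + (4*0)*(-3*(-4 + 13*(-14))) = 1/1057 + 0*(-3*(-4 - 182)) = 1/1057 + 0*(-3*(-186)) = 1/1057 + 0*558 = 1/1057 + 0 = 1/1057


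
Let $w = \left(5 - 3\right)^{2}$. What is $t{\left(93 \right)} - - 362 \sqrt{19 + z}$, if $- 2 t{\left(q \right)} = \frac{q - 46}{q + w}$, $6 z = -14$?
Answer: $- \frac{47}{194} + \frac{1810 \sqrt{6}}{3} \approx 1477.6$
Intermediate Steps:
$z = - \frac{7}{3}$ ($z = \frac{1}{6} \left(-14\right) = - \frac{7}{3} \approx -2.3333$)
$w = 4$ ($w = 2^{2} = 4$)
$t{\left(q \right)} = - \frac{-46 + q}{2 \left(4 + q\right)}$ ($t{\left(q \right)} = - \frac{\left(q - 46\right) \frac{1}{q + 4}}{2} = - \frac{\left(-46 + q\right) \frac{1}{4 + q}}{2} = - \frac{\frac{1}{4 + q} \left(-46 + q\right)}{2} = - \frac{-46 + q}{2 \left(4 + q\right)}$)
$t{\left(93 \right)} - - 362 \sqrt{19 + z} = \frac{46 - 93}{2 \left(4 + 93\right)} - - 362 \sqrt{19 - \frac{7}{3}} = \frac{46 - 93}{2 \cdot 97} - - 362 \sqrt{\frac{50}{3}} = \frac{1}{2} \cdot \frac{1}{97} \left(-47\right) - - 362 \frac{5 \sqrt{6}}{3} = - \frac{47}{194} - - \frac{1810 \sqrt{6}}{3} = - \frac{47}{194} + \frac{1810 \sqrt{6}}{3}$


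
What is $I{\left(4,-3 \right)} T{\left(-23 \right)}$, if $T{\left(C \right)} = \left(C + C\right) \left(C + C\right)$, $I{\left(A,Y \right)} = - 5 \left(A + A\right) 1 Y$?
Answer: $253920$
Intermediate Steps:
$I{\left(A,Y \right)} = - 10 A Y$ ($I{\left(A,Y \right)} = - 5 \cdot 2 A 1 Y = - 5 \cdot 2 A Y = - 10 A Y$)
$T{\left(C \right)} = 4 C^{2}$ ($T{\left(C \right)} = 2 C 2 C = 4 C^{2}$)
$I{\left(4,-3 \right)} T{\left(-23 \right)} = \left(-10\right) 4 \left(-3\right) 4 \left(-23\right)^{2} = 120 \cdot 4 \cdot 529 = 120 \cdot 2116 = 253920$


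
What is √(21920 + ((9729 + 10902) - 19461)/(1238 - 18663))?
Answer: √266222516510/3485 ≈ 148.05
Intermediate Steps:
√(21920 + ((9729 + 10902) - 19461)/(1238 - 18663)) = √(21920 + (20631 - 19461)/(-17425)) = √(21920 + 1170*(-1/17425)) = √(21920 - 234/3485) = √(76390966/3485) = √266222516510/3485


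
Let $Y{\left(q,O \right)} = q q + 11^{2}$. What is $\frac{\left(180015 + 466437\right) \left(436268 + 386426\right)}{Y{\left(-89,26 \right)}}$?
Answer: $\frac{265916090844}{4021} \approx 6.6132 \cdot 10^{7}$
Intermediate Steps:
$Y{\left(q,O \right)} = 121 + q^{2}$ ($Y{\left(q,O \right)} = q^{2} + 121 = 121 + q^{2}$)
$\frac{\left(180015 + 466437\right) \left(436268 + 386426\right)}{Y{\left(-89,26 \right)}} = \frac{\left(180015 + 466437\right) \left(436268 + 386426\right)}{121 + \left(-89\right)^{2}} = \frac{646452 \cdot 822694}{121 + 7921} = \frac{531832181688}{8042} = 531832181688 \cdot \frac{1}{8042} = \frac{265916090844}{4021}$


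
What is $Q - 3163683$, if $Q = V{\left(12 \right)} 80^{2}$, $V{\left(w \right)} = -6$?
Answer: $-3202083$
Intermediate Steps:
$Q = -38400$ ($Q = - 6 \cdot 80^{2} = \left(-6\right) 6400 = -38400$)
$Q - 3163683 = -38400 - 3163683 = -3202083$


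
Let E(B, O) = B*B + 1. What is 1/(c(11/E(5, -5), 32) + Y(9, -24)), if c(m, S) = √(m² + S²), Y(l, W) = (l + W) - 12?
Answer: 18252/199541 + 26*√692345/199541 ≈ 0.19989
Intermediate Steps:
E(B, O) = 1 + B² (E(B, O) = B² + 1 = 1 + B²)
Y(l, W) = -12 + W + l (Y(l, W) = (W + l) - 12 = -12 + W + l)
c(m, S) = √(S² + m²)
1/(c(11/E(5, -5), 32) + Y(9, -24)) = 1/(√(32² + (11/(1 + 5²))²) + (-12 - 24 + 9)) = 1/(√(1024 + (11/(1 + 25))²) - 27) = 1/(√(1024 + (11/26)²) - 27) = 1/(√(1024 + 121/676) - 27) = 1/(√(692345/676) - 27) = 1/(√692345/26 - 27) = 1/(-27 + √692345/26)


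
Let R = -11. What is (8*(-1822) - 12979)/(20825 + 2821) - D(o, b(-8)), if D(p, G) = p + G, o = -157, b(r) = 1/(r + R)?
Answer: 23345373/149758 ≈ 155.89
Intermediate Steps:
b(r) = 1/(-11 + r) (b(r) = 1/(r - 11) = 1/(-11 + r))
D(p, G) = G + p
(8*(-1822) - 12979)/(20825 + 2821) - D(o, b(-8)) = (8*(-1822) - 12979)/(20825 + 2821) - (1/(-11 - 8) - 157) = (-14576 - 12979)/23646 - (1/(-19) - 157) = -27555*1/23646 - (-1/19 - 157) = -9185/7882 - 1*(-2984/19) = -9185/7882 + 2984/19 = 23345373/149758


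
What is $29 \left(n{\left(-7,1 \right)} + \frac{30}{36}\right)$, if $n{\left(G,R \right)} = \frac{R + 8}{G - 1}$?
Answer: $- \frac{203}{24} \approx -8.4583$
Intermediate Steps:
$n{\left(G,R \right)} = \frac{8 + R}{-1 + G}$
$29 \left(n{\left(-7,1 \right)} + \frac{30}{36}\right) = 29 \left(\frac{8 + 1}{-1 - 7} + \frac{30}{36}\right) = 29 \left(\frac{1}{-8} \cdot 9 + 30 \cdot \frac{1}{36}\right) = 29 \left(\left(- \frac{1}{8}\right) 9 + \frac{5}{6}\right) = 29 \left(- \frac{9}{8} + \frac{5}{6}\right) = 29 \left(- \frac{7}{24}\right) = - \frac{203}{24}$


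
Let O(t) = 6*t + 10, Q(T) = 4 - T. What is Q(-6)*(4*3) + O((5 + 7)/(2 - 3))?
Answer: 58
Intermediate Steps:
O(t) = 10 + 6*t
Q(-6)*(4*3) + O((5 + 7)/(2 - 3)) = (4 - 1*(-6))*(4*3) + (10 + 6*((5 + 7)/(2 - 3))) = (4 + 6)*12 + (10 + 6*(12/(-1))) = 10*12 + (10 + 6*(12*(-1))) = 120 + (10 + 6*(-12)) = 120 + (10 - 72) = 120 - 62 = 58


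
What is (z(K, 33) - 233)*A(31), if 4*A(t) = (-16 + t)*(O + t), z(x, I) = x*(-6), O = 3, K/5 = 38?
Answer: -350115/2 ≈ -1.7506e+5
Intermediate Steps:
K = 190 (K = 5*38 = 190)
z(x, I) = -6*x
A(t) = (-16 + t)*(3 + t)/4 (A(t) = ((-16 + t)*(3 + t))/4 = (-16 + t)*(3 + t)/4)
(z(K, 33) - 233)*A(31) = (-6*190 - 233)*(-12 - 13/4*31 + (1/4)*31**2) = (-1140 - 233)*(-12 - 403/4 + (1/4)*961) = -1373*(-12 - 403/4 + 961/4) = -1373*255/2 = -350115/2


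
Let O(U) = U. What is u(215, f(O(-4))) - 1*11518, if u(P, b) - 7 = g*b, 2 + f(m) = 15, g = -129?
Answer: -13188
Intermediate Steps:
f(m) = 13 (f(m) = -2 + 15 = 13)
u(P, b) = 7 - 129*b
u(215, f(O(-4))) - 1*11518 = (7 - 129*13) - 1*11518 = (7 - 1677) - 11518 = -1670 - 11518 = -13188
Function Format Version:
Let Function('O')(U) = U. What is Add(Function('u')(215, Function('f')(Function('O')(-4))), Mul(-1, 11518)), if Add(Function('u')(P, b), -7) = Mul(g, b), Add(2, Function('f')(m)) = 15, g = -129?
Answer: -13188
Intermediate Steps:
Function('f')(m) = 13 (Function('f')(m) = Add(-2, 15) = 13)
Function('u')(P, b) = Add(7, Mul(-129, b))
Add(Function('u')(215, Function('f')(Function('O')(-4))), Mul(-1, 11518)) = Add(Add(7, Mul(-129, 13)), Mul(-1, 11518)) = Add(Add(7, -1677), -11518) = Add(-1670, -11518) = -13188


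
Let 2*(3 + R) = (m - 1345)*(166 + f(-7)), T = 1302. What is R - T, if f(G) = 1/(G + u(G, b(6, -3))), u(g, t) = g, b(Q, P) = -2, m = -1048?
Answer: -5595479/28 ≈ -1.9984e+5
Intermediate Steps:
f(G) = 1/(2*G) (f(G) = 1/(G + G) = 1/(2*G))
R = -5559023/28 (R = -3 + ((-1048 - 1345)*(166 + (1/2)/(-7)))/2 = -3 + (-2393*(166 + (1/2)*(-1/7)))/2 = -3 + (-2393*(166 - 1/14))/2 = -3 + (-2393*2323/14)/2 = -3 + (1/2)*(-5558939/14) = -3 - 5558939/28 = -5559023/28 ≈ -1.9854e+5)
R - T = -5559023/28 - 1*1302 = -5559023/28 - 1302 = -5595479/28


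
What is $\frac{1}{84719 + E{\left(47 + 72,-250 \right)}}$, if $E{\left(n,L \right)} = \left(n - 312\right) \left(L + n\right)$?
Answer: $\frac{1}{110002} \approx 9.0907 \cdot 10^{-6}$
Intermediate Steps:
$E{\left(n,L \right)} = \left(-312 + n\right) \left(L + n\right)$
$\frac{1}{84719 + E{\left(47 + 72,-250 \right)}} = \frac{1}{84719 - \left(-78000 - \left(47 + 72\right)^{2} + 562 \left(47 + 72\right)\right)} = \frac{1}{84719 + \left(119^{2} + 78000 - 37128 - 29750\right)} = \frac{1}{84719 + \left(14161 + 78000 - 37128 - 29750\right)} = \frac{1}{84719 + 25283} = \frac{1}{110002}$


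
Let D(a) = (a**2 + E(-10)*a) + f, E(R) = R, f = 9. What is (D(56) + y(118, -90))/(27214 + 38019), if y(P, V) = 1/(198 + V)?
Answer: 39883/1006452 ≈ 0.039627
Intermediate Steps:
D(a) = 9 + a**2 - 10*a (D(a) = (a**2 - 10*a) + 9 = 9 + a**2 - 10*a)
(D(56) + y(118, -90))/(27214 + 38019) = ((9 + 56**2 - 10*56) + 1/(198 - 90))/(27214 + 38019) = ((9 + 3136 - 560) + 1/108)/65233 = (2585 + 1/108)*(1/65233) = (279181/108)*(1/65233) = 39883/1006452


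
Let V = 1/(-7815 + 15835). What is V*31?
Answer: 31/8020 ≈ 0.0038653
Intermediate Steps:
V = 1/8020 ≈ 0.00012469
V*31 = (1/8020)*31 = 31/8020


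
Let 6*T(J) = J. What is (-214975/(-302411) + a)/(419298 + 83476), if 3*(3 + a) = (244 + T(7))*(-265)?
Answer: -117896804609/2736798986052 ≈ -0.043078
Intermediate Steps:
T(J) = J/6
a = -389869/18 (a = -3 + ((244 + (⅙)*7)*(-265))/3 = -3 + ((244 + 7/6)*(-265))/3 = -3 + ((1471/6)*(-265))/3 = -3 + (⅓)*(-389815/6) = -3 - 389815/18 = -389869/18 ≈ -21659.)
(-214975/(-302411) + a)/(419298 + 83476) = (-214975/(-302411) - 389869/18)/(419298 + 83476) = (-214975*(-1/302411) - 389869/18)/502774 = (214975/302411 - 389869/18)*(1/502774) = -117896804609/5443398*1/502774 = -117896804609/2736798986052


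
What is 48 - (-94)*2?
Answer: 236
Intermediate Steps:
48 - (-94)*2 = 48 - 47*(-4) = 48 + 188 = 236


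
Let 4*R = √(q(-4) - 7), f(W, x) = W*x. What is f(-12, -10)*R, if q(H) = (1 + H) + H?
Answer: 30*I*√14 ≈ 112.25*I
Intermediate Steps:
q(H) = 1 + 2*H
R = I*√14/4 (R = √((1 + 2*(-4)) - 7)/4 = √((1 - 8) - 7)/4 = √(-7 - 7)/4 = √(-14)/4 = (I*√14)/4 = I*√14/4 ≈ 0.93541*I)
f(-12, -10)*R = (-12*(-10))*(I*√14/4) = 120*(I*√14/4) = 30*I*√14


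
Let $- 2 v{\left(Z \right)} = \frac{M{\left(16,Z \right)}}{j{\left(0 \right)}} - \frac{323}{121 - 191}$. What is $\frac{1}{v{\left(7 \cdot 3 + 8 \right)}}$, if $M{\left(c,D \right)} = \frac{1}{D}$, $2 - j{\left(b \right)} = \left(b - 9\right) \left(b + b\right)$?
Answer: $- \frac{2030}{4701} \approx -0.43182$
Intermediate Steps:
$j{\left(b \right)} = 2 - 2 b \left(-9 + b\right)$ ($j{\left(b \right)} = 2 - \left(b - 9\right) \left(b + b\right) = 2 - \left(-9 + b\right) 2 b = 2 - 2 b \left(-9 + b\right)$)
$v{\left(Z \right)} = - \frac{323}{140} - \frac{1}{4 Z}$ ($v{\left(Z \right)} = - \frac{\frac{1}{Z \left(2 - 2 \cdot 0^{2} + 18 \cdot 0\right)} - \frac{323}{121 - 191}}{2} = - \frac{\frac{1}{Z \left(2 - 0 + 0\right)} - \frac{323}{121 - 191}}{2} = - \frac{\frac{1}{Z \left(2 + 0 + 0\right)} - \frac{323}{-70}}{2} = - \frac{\frac{1}{Z 2} - - \frac{323}{70}}{2} = - \frac{\frac{1}{Z} \frac{1}{2} + \frac{323}{70}}{2} = - \frac{\frac{1}{2 Z} + \frac{323}{70}}{2} = - \frac{\frac{323}{70} + \frac{1}{2 Z}}{2} = - \frac{323}{140} - \frac{1}{4 Z}$)
$\frac{1}{v{\left(7 \cdot 3 + 8 \right)}} = \frac{1}{\frac{1}{140} \frac{1}{7 \cdot 3 + 8} \left(-35 - 323 \left(7 \cdot 3 + 8\right)\right)} = \frac{1}{\frac{1}{140} \frac{1}{21 + 8} \left(-35 - 323 \left(21 + 8\right)\right)} = \frac{1}{\frac{1}{140} \cdot \frac{1}{29} \left(-35 - 9367\right)} = \frac{1}{\frac{1}{140} \cdot \frac{1}{29} \left(-9402\right)} = \frac{1}{- \frac{4701}{2030}} = - \frac{2030}{4701}$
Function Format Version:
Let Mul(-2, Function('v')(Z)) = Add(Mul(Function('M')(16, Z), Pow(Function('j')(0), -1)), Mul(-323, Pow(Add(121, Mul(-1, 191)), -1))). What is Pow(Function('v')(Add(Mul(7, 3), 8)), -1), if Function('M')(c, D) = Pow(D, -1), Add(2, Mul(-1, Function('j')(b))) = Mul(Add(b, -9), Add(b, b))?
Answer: Rational(-2030, 4701) ≈ -0.43182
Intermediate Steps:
Function('j')(b) = Add(2, Mul(-2, b, Add(-9, b))) (Function('j')(b) = Add(2, Mul(-1, Mul(Add(b, -9), Add(b, b)))) = Add(2, Mul(-1, Mul(Add(-9, b), Mul(2, b)))) = Add(2, Mul(-1, Mul(2, b, Add(-9, b)))) = Add(2, Mul(-2, b, Add(-9, b))))
Function('v')(Z) = Add(Rational(-323, 140), Mul(Rational(-1, 4), Pow(Z, -1))) (Function('v')(Z) = Mul(Rational(-1, 2), Add(Mul(Pow(Z, -1), Pow(Add(2, Mul(-2, Pow(0, 2)), Mul(18, 0)), -1)), Mul(-323, Pow(Add(121, Mul(-1, 191)), -1)))) = Mul(Rational(-1, 2), Add(Mul(Pow(Z, -1), Pow(Add(2, Mul(-2, 0), 0), -1)), Mul(-323, Pow(Add(121, -191), -1)))) = Mul(Rational(-1, 2), Add(Mul(Pow(Z, -1), Pow(Add(2, 0, 0), -1)), Mul(-323, Pow(-70, -1)))) = Mul(Rational(-1, 2), Add(Mul(Pow(Z, -1), Pow(2, -1)), Mul(-323, Rational(-1, 70)))) = Mul(Rational(-1, 2), Add(Mul(Pow(Z, -1), Rational(1, 2)), Rational(323, 70))) = Mul(Rational(-1, 2), Add(Mul(Rational(1, 2), Pow(Z, -1)), Rational(323, 70))) = Mul(Rational(-1, 2), Add(Rational(323, 70), Mul(Rational(1, 2), Pow(Z, -1)))) = Add(Rational(-323, 140), Mul(Rational(-1, 4), Pow(Z, -1))))
Pow(Function('v')(Add(Mul(7, 3), 8)), -1) = Pow(Mul(Rational(1, 140), Pow(Add(Mul(7, 3), 8), -1), Add(-35, Mul(-323, Add(Mul(7, 3), 8)))), -1) = Pow(Mul(Rational(1, 140), Pow(Add(21, 8), -1), Add(-35, Mul(-323, Add(21, 8)))), -1) = Pow(Mul(Rational(1, 140), Pow(29, -1), Add(-35, Mul(-323, 29))), -1) = Pow(Mul(Rational(1, 140), Rational(1, 29), Add(-35, -9367)), -1) = Pow(Mul(Rational(1, 140), Rational(1, 29), -9402), -1) = Pow(Rational(-4701, 2030), -1) = Rational(-2030, 4701)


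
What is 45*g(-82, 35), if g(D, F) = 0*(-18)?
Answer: 0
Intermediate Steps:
g(D, F) = 0
45*g(-82, 35) = 45*0 = 0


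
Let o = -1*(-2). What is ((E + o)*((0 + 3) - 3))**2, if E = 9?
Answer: 0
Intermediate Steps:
o = 2
((E + o)*((0 + 3) - 3))**2 = ((9 + 2)*((0 + 3) - 3))**2 = (11*(3 - 3))**2 = (11*0)**2 = 0**2 = 0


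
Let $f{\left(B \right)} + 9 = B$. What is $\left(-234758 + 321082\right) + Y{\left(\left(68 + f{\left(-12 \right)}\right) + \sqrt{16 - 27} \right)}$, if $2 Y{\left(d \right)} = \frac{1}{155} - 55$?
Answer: $\frac{13375958}{155} \approx 86297.0$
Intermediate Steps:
$f{\left(B \right)} = -9 + B$
$Y{\left(d \right)} = - \frac{4262}{155}$ ($Y{\left(d \right)} = \frac{\frac{1}{155} - 55}{2} = \frac{1}{2} \left(- \frac{8524}{155}\right) = - \frac{4262}{155}$)
$\left(-234758 + 321082\right) + Y{\left(\left(68 + f{\left(-12 \right)}\right) + \sqrt{16 - 27} \right)} = \left(-234758 + 321082\right) - \frac{4262}{155} = 86324 - \frac{4262}{155} = \frac{13375958}{155}$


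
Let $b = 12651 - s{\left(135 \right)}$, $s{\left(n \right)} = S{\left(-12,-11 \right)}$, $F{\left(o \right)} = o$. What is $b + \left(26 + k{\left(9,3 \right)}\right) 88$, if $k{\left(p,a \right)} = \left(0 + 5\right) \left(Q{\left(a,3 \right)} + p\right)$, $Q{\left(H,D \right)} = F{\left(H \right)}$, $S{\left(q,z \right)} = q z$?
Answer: $20087$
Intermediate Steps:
$s{\left(n \right)} = 132$ ($s{\left(n \right)} = \left(-12\right) \left(-11\right) = 132$)
$Q{\left(H,D \right)} = H$
$k{\left(p,a \right)} = 5 a + 5 p$ ($k{\left(p,a \right)} = \left(0 + 5\right) \left(a + p\right) = 5 \left(a + p\right) = 5 a + 5 p$)
$b = 12519$ ($b = 12651 - 132 = 12519$)
$b + \left(26 + k{\left(9,3 \right)}\right) 88 = 12519 + \left(26 + \left(5 \cdot 3 + 5 \cdot 9\right)\right) 88 = 12519 + \left(26 + \left(15 + 45\right)\right) 88 = 12519 + \left(26 + 60\right) 88 = 12519 + 86 \cdot 88 = 12519 + 7568 = 20087$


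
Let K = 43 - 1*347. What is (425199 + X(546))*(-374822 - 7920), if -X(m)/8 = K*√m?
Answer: -162741515658 - 930828544*√546 ≈ -1.8449e+11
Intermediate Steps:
K = -304 (K = 43 - 347 = -304)
X(m) = 2432*√m (X(m) = -(-2432)*√m = 2432*√m)
(425199 + X(546))*(-374822 - 7920) = (425199 + 2432*√546)*(-374822 - 7920) = (425199 + 2432*√546)*(-382742) = -162741515658 - 930828544*√546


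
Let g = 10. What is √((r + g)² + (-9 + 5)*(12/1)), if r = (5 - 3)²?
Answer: 2*√37 ≈ 12.166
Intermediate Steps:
r = 4 (r = 2² = 4)
√((r + g)² + (-9 + 5)*(12/1)) = √((4 + 10)² + (-9 + 5)*(12/1)) = √(14² - 48) = √(196 - 4*12) = √(196 - 48) = √148 = 2*√37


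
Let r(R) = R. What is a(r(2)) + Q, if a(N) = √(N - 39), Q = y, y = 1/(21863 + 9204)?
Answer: 1/31067 + I*√37 ≈ 3.2188e-5 + 6.0828*I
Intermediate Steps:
y = 1/31067 ≈ 3.2188e-5
Q = 1/31067 ≈ 3.2188e-5
a(N) = √(-39 + N)
a(r(2)) + Q = √(-39 + 2) + 1/31067 = √(-37) + 1/31067 = I*√37 + 1/31067 = 1/31067 + I*√37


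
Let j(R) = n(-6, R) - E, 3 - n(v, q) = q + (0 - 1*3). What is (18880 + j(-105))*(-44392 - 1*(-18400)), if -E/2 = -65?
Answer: -490235112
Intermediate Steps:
E = 130 (E = -2*(-65) = 130)
n(v, q) = 6 - q (n(v, q) = 3 - (q + (0 - 1*3)) = 3 - (q + (0 - 3)) = 3 - (q - 3) = 3 - (-3 + q) = 3 + (3 - q) = 6 - q)
j(R) = -124 - R (j(R) = (6 - R) - 1*130 = (6 - R) - 130 = -124 - R)
(18880 + j(-105))*(-44392 - 1*(-18400)) = (18880 + (-124 - 1*(-105)))*(-44392 - 1*(-18400)) = (18880 + (-124 + 105))*(-44392 + 18400) = (18880 - 19)*(-25992) = 18861*(-25992) = -490235112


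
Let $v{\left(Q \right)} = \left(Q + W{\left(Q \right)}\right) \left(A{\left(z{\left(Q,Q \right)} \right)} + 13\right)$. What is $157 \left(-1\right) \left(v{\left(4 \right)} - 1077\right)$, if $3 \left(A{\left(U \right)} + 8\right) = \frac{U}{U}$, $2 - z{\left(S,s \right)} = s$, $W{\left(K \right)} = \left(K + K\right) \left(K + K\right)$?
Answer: $\frac{336451}{3} \approx 1.1215 \cdot 10^{5}$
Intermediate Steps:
$W{\left(K \right)} = 4 K^{2}$ ($W{\left(K \right)} = 2 K 2 K = 4 K^{2}$)
$z{\left(S,s \right)} = 2 - s$
$A{\left(U \right)} = - \frac{23}{3}$ ($A{\left(U \right)} = -8 + \frac{U \frac{1}{U}}{3} = -8 + \frac{1}{3} \cdot 1 = -8 + \frac{1}{3} = - \frac{23}{3}$)
$v{\left(Q \right)} = \frac{16 Q}{3} + \frac{64 Q^{2}}{3}$ ($v{\left(Q \right)} = \left(Q + 4 Q^{2}\right) \left(- \frac{23}{3} + 13\right) = \left(Q + 4 Q^{2}\right) \frac{16}{3} = \frac{16 Q}{3} + \frac{64 Q^{2}}{3}$)
$157 \left(-1\right) \left(v{\left(4 \right)} - 1077\right) = 157 \left(-1\right) \left(\frac{16}{3} \cdot 4 \left(1 + 4 \cdot 4\right) - 1077\right) = - 157 \left(\frac{16}{3} \cdot 4 \left(1 + 16\right) - 1077\right) = - 157 \left(\frac{16}{3} \cdot 4 \cdot 17 - 1077\right) = - 157 \left(\frac{1088}{3} - 1077\right) = \left(-157\right) \left(- \frac{2143}{3}\right) = \frac{336451}{3}$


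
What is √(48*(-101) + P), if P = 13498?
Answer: 5*√346 ≈ 93.005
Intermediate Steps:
√(48*(-101) + P) = √(48*(-101) + 13498) = √(-4848 + 13498) = √8650 = 5*√346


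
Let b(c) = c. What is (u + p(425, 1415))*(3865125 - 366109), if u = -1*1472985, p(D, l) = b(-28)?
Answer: -5154096055208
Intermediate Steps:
p(D, l) = -28
u = -1472985
(u + p(425, 1415))*(3865125 - 366109) = (-1472985 - 28)*(3865125 - 366109) = -1473013*3499016 = -5154096055208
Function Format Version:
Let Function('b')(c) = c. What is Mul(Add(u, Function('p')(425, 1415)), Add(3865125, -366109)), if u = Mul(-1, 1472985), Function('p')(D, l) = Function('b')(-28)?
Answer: -5154096055208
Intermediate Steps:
Function('p')(D, l) = -28
u = -1472985
Mul(Add(u, Function('p')(425, 1415)), Add(3865125, -366109)) = Mul(Add(-1472985, -28), Add(3865125, -366109)) = Mul(-1473013, 3499016) = -5154096055208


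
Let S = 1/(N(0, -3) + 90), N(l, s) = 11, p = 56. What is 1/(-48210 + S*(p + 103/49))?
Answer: -4949/238588443 ≈ -2.0743e-5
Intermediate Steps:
S = 1/101 (S = 1/(11 + 90) = 1/101 ≈ 0.0099010)
1/(-48210 + S*(p + 103/49)) = 1/(-48210 + (56 + 103/49)/101) = 1/(-48210 + (1/101)*(2847/49)) = 1/(-48210 + 2847/4949) = 1/(-238588443/4949) = -4949/238588443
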